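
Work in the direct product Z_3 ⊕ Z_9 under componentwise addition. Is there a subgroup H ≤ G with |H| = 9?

9 | 27. A subgroup of order 9 is {(0,0), (0,1), (0,2), (0,3), (0,4), (0,5), (0,6), (0,7), (0,8)}.

Yes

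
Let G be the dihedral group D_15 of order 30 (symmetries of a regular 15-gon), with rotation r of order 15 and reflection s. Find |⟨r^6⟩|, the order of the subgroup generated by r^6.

Computing powers of r^6: the smallest k with (r^6)^k = e is k = 5.

5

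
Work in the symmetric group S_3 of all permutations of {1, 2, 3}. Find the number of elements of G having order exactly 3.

2

The elements of order 3 are: (1 2 3), (1 3 2).
That's 2.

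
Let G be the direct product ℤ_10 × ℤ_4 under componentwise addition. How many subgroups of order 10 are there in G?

|G| = 40 and 10 | 40, so subgroups of order 10 are possible by Lagrange.
The subgroups of order 10 are: {(0,0), (0,2), (2,0), (2,2), (4,0), (4,2), (6,0), (6,2), (8,0), (8,2)}; {(0,0), (1,0), (2,0), (3,0), (4,0), (5,0), (6,0), (7,0), (8,0), (9,0)}; {(0,0), (1,2), (2,0), (3,2), (4,0), (5,2), (6,0), (7,2), (8,0), (9,2)}.
So G has 3 subgroups of order 10.

3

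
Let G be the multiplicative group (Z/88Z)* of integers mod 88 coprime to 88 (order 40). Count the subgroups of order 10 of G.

|G| = 40 and 10 | 40, so subgroups of order 10 are possible by Lagrange.
The subgroups of order 10 are: {1, 9, 13, 21, 25, 29, 49, 61, 81, 85}; {1, 9, 15, 23, 25, 31, 47, 49, 71, 81}; {1, 9, 17, 25, 41, 49, 57, 65, 73, 81}; {1, 9, 19, 25, 35, 43, 49, 51, 81, 83}; … (7 in all).
So G has 7 subgroups of order 10.

7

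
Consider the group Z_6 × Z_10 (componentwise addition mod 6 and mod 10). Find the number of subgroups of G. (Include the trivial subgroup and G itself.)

20

|G| = 60, so by Lagrange every subgroup order divides 60. Divisors: 1, 2, 3, 4, 5, 6, 10, 12, 15, 20, 30, 60.
Subgroups by order — order 1: 1; order 2: 3; order 3: 1; order 4: 1; order 5: 1; order 6: 3; order 10: 3; order 12: 1; order 15: 1; order 20: 1; order 30: 3; order 60: 1.
Total: 1 + 3 + 1 + 1 + 1 + 3 + 3 + 1 + 1 + 1 + 3 + 1 = 20.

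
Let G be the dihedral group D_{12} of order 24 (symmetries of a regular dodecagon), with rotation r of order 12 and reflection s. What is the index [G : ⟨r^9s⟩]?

12

|⟨r^9s⟩| = 2 and |G| = 24.
By Lagrange, [G : H] = |G|/|H| = 24/2 = 12.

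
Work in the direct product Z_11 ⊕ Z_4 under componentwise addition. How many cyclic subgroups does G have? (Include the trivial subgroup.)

6

A cyclic subgroup of order d is generated by each of its φ(d) elements of order d, so the cyclic subgroups of order d number (#elements of order d)/φ(d).
Cyclic subgroups by order — order 1: 1; order 2: 1; order 4: 1; order 11: 1; order 22: 1; order 44: 1.
Total: 6.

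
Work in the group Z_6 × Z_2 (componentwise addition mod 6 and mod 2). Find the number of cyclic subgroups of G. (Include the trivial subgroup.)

8

Group the elements of G by the cyclic subgroup they generate; each cyclic subgroup of order d accounts for φ(d) elements.
Cyclic subgroups by order — order 1: 1; order 2: 3; order 3: 1; order 6: 3.
Total: 8.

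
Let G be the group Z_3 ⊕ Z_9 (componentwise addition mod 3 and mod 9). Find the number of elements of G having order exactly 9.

18

An element (a,b) has order lcm(ord(a), ord(b)); count pairs with lcm equal to 9.
Enumerating gives 18 such elements.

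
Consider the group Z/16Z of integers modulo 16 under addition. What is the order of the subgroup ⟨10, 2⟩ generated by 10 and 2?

8

|⟨10⟩| = 8 and |⟨2⟩| = 8, so |H| is a multiple of lcm(8, 8) = 8 and divides |G| = 16.
Closing under the operation: H = {0, 2, 4, 6, 8, 10, 12, 14}, so |H| = 8.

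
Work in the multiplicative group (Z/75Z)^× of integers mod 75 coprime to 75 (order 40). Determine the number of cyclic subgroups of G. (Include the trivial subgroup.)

12

A cyclic subgroup of order d is generated by each of its φ(d) elements of order d, so the cyclic subgroups of order d number (#elements of order d)/φ(d).
Cyclic subgroups by order — order 1: 1; order 2: 3; order 4: 2; order 5: 1; order 10: 3; order 20: 2.
Total: 12.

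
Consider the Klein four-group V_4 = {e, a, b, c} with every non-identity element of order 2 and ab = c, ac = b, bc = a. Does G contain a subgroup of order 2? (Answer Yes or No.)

Yes

2 | 4. A subgroup of order 2 is {e, a}.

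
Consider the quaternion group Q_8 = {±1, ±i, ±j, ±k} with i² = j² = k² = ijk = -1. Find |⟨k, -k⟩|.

|⟨k⟩| = 4 and |⟨-k⟩| = 4, so |H| is a multiple of lcm(4, 4) = 4 and divides |G| = 8.
Closing under the operation: H = {1, -1, k, -k}, so |H| = 4.

4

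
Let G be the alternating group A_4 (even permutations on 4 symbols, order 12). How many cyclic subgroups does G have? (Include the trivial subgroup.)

8

A cyclic subgroup of order d is generated by each of its φ(d) elements of order d, so the cyclic subgroups of order d number (#elements of order d)/φ(d).
Cyclic subgroups by order — order 1: 1; order 2: 3; order 3: 4.
Total: 8.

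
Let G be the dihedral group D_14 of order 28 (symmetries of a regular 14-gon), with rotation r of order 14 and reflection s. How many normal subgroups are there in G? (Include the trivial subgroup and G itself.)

G has 28 subgroups. Checking conjugation-invariance by order — order 1: 1/1 normal; order 2: 1/15 normal; order 4: 0/7 normal; order 7: 1/1 normal; order 14: 3/3 normal; order 28: 1/1 normal.
Total normal subgroups: 7.

7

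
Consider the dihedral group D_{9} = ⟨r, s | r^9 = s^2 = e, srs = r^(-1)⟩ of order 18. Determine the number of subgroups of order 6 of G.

3

|G| = 18 and 6 | 18, so subgroups of order 6 are possible by Lagrange.
The subgroups of order 6 are: {e, r^3, r^6, r^2s, r^5s, r^8s}; {e, r^3, r^6, s, r^3s, r^6s}; {e, r^3, r^6, rs, r^4s, r^7s}.
So G has 3 subgroups of order 6.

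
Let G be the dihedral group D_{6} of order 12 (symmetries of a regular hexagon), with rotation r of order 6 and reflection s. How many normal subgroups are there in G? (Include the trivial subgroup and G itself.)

G has 16 subgroups. Checking conjugation-invariance by order — order 1: 1/1 normal; order 2: 1/7 normal; order 3: 1/1 normal; order 4: 0/3 normal; order 6: 3/3 normal; order 12: 1/1 normal.
Total normal subgroups: 7.

7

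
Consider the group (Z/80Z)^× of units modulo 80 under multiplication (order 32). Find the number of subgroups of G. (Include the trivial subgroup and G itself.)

|G| = 32, so by Lagrange every subgroup order divides 32. Divisors: 1, 2, 4, 8, 16, 32.
Subgroups by order — order 1: 1; order 2: 7; order 4: 19; order 8: 19; order 16: 7; order 32: 1.
Total: 1 + 7 + 19 + 19 + 7 + 1 = 54.

54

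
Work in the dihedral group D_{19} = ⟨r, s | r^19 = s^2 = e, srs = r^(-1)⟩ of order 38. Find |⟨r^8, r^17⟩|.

19

|⟨r^8⟩| = 19 and |⟨r^17⟩| = 19, so |H| is a multiple of lcm(19, 19) = 19 and divides |G| = 38.
Closing under the operation: H = {e, r, r^2, r^3, r^4, r^5, r^6, r^7, r^8, r^9, r^10, r^11, r^12, r^13, r^14, r^15, r^16, r^17, r^18}, so |H| = 19.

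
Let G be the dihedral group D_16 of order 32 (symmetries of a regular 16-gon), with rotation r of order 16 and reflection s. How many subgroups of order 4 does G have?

|G| = 32 and 4 | 32, so subgroups of order 4 are possible by Lagrange.
The subgroups of order 4 are: {e, r^8, r^2s, r^10s}; {e, r^8, r^3s, r^11s}; {e, r^4, r^8, r^12}; {e, r^8, r^4s, r^12s}; … (9 in all).
So G has 9 subgroups of order 4.

9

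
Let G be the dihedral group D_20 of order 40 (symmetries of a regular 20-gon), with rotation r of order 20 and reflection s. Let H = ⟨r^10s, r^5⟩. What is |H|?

|⟨r^10s⟩| = 2 and |⟨r^5⟩| = 4, so |H| is a multiple of lcm(2, 4) = 4 and divides |G| = 40.
Closing under the operation: H = {e, r^5, r^10, r^15, s, r^5s, r^10s, r^15s}, so |H| = 8.

8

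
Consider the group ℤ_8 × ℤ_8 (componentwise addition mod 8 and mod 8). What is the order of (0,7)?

8

The order of (0,7) in Z_8 × Z_8 is lcm(ord(0) in Z_8, ord(7) in Z_8).
ord(0) = 1 and ord(7) = 8, so |⟨(0,7)⟩| = lcm(1, 8) = 8.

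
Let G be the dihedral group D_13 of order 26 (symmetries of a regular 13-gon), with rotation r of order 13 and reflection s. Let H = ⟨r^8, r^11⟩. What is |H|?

|⟨r^8⟩| = 13 and |⟨r^11⟩| = 13, so |H| is a multiple of lcm(13, 13) = 13 and divides |G| = 26.
Closing under the operation: H = {e, r, r^2, r^3, r^4, r^5, r^6, r^7, r^8, r^9, r^10, r^11, r^12}, so |H| = 13.

13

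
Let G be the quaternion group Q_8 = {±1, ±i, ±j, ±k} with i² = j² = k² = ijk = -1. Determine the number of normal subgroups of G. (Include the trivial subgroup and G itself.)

6

G has 6 subgroups. Checking conjugation-invariance by order — order 1: 1/1 normal; order 2: 1/1 normal; order 4: 3/3 normal; order 8: 1/1 normal.
Total normal subgroups: 6.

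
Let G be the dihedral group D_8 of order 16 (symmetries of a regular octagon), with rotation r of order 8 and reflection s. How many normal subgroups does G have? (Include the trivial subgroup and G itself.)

G has 19 subgroups. Checking conjugation-invariance by order — order 1: 1/1 normal; order 2: 1/9 normal; order 4: 1/5 normal; order 8: 3/3 normal; order 16: 1/1 normal.
Total normal subgroups: 7.

7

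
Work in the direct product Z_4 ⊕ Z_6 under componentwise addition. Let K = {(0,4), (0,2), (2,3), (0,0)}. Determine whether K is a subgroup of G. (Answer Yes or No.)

No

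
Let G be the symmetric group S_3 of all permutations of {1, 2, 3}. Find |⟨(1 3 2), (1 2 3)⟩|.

3

|⟨(1 3 2)⟩| = 3 and |⟨(1 2 3)⟩| = 3, so |H| is a multiple of lcm(3, 3) = 3 and divides |G| = 6.
Closing under the operation: H = {e, (1 2 3), (1 3 2)}, so |H| = 3.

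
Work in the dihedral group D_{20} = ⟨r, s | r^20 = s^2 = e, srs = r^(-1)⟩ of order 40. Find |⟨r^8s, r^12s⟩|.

|⟨r^8s⟩| = 2 and |⟨r^12s⟩| = 2, so |H| is a multiple of lcm(2, 2) = 2 and divides |G| = 40.
Closing under the operation: H = {e, r^4, r^8, r^12, r^16, s, r^4s, r^8s, r^12s, r^16s}, so |H| = 10.

10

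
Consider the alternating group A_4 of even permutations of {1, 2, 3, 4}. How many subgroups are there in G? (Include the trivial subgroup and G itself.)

|G| = 12, so by Lagrange every subgroup order divides 12. Divisors: 1, 2, 3, 4, 6, 12.
Subgroups by order — order 1: 1; order 2: 3; order 3: 4; order 4: 1; order 6: 0; order 12: 1.
Total: 1 + 3 + 4 + 1 + 0 + 1 = 10.

10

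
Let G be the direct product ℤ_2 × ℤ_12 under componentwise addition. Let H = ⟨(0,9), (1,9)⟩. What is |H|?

8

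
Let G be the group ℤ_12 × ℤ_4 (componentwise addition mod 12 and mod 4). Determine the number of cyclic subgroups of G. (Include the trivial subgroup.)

A cyclic subgroup of order d is generated by each of its φ(d) elements of order d, so the cyclic subgroups of order d number (#elements of order d)/φ(d).
Cyclic subgroups by order — order 1: 1; order 2: 3; order 3: 1; order 4: 6; order 6: 3; order 12: 6.
Total: 20.

20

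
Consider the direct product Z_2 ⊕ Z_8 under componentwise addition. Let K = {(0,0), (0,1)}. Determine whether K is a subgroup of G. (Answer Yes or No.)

(0,1) ∈ K but its inverse (0,7) ∉ K, so K is not a subgroup.

No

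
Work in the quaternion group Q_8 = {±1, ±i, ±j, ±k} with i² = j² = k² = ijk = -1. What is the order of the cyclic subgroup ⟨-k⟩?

Computing powers of -k: the smallest k with (-k)^k = e is k = 4.

4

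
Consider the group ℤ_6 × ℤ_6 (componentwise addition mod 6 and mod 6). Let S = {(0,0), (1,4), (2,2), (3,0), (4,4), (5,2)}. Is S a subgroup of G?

|S| = 6 divides |G| = 36, consistent with Lagrange.
S contains the identity, every element's inverse is in S, and S is closed under +: it is a subgroup.
In fact S = ⟨(5,2)⟩.

Yes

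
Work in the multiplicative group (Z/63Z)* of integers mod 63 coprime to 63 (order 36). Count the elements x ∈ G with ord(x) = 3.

8

The elements of order 3 are: 4, 16, 22, 25, 37, 43, 46, 58.
That's 8.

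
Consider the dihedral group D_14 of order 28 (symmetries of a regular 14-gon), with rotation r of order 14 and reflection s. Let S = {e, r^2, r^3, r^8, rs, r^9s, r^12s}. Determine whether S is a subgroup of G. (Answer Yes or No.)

No

r^2 ∈ S but its inverse r^12 ∉ S, so S is not a subgroup.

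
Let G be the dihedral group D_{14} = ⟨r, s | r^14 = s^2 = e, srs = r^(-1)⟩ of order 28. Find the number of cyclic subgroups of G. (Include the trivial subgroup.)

A cyclic subgroup of order d is generated by each of its φ(d) elements of order d, so the cyclic subgroups of order d number (#elements of order d)/φ(d).
Cyclic subgroups by order — order 1: 1; order 2: 15; order 7: 1; order 14: 1.
Total: 18.

18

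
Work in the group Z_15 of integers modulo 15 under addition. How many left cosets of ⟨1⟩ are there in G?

1

|⟨1⟩| = 15 and |G| = 15.
By Lagrange, [G : H] = |G|/|H| = 15/15 = 1.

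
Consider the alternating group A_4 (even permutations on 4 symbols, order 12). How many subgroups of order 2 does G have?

|G| = 12 and 2 | 12, so subgroups of order 2 are possible by Lagrange.
The subgroups of order 2 are: {e, (1 2)(3 4)}; {e, (1 3)(2 4)}; {e, (1 4)(2 3)}.
So G has 3 subgroups of order 2.

3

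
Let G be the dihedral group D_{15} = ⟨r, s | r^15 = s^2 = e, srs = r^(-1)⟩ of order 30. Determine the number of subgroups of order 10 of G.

3

|G| = 30 and 10 | 30, so subgroups of order 10 are possible by Lagrange.
The subgroups of order 10 are: {e, r^3, r^6, r^9, r^12, rs, r^4s, r^7s, r^10s, r^13s}; {e, r^3, r^6, r^9, r^12, r^2s, r^5s, r^8s, r^11s, r^14s}; {e, r^3, r^6, r^9, r^12, s, r^3s, r^6s, r^9s, r^12s}.
So G has 3 subgroups of order 10.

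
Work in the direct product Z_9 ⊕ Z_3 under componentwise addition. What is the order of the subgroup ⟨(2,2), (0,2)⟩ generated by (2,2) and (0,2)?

27

|⟨(2,2)⟩| = 9 and |⟨(0,2)⟩| = 3, so |H| is a multiple of lcm(9, 3) = 9 and divides |G| = 27.
Closing {(2,2), (0,2)} under the group operation gives all of G, so |H| = 27.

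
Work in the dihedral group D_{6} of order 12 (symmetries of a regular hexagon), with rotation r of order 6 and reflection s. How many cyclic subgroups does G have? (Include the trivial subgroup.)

A cyclic subgroup of order d is generated by each of its φ(d) elements of order d, so the cyclic subgroups of order d number (#elements of order d)/φ(d).
Cyclic subgroups by order — order 1: 1; order 2: 7; order 3: 1; order 6: 1.
Total: 10.

10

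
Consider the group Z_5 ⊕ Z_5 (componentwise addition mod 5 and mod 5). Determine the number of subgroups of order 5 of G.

6

|G| = 25 and 5 | 25, so subgroups of order 5 are possible by Lagrange.
The subgroups of order 5 are: {(0,0), (0,1), (0,2), (0,3), (0,4)}; {(0,0), (1,0), (2,0), (3,0), (4,0)}; {(0,0), (1,1), (2,2), (3,3), (4,4)}; {(0,0), (1,2), (2,4), (3,1), (4,3)}; … (6 in all).
So G has 6 subgroups of order 5.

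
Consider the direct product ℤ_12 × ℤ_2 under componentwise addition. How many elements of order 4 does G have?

An element (a,b) has order lcm(ord(a), ord(b)); count pairs with lcm equal to 4.
Enumerating gives 4 such elements.

4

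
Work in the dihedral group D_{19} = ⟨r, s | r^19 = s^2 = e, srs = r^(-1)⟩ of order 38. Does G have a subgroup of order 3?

3 does not divide |G| = 38, so by Lagrange no subgroup of order 3 exists.

No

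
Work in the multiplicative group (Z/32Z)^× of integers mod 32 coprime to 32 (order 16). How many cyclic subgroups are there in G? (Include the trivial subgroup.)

8

Group the elements of G by the cyclic subgroup they generate; each cyclic subgroup of order d accounts for φ(d) elements.
Cyclic subgroups by order — order 1: 1; order 2: 3; order 4: 2; order 8: 2.
Total: 8.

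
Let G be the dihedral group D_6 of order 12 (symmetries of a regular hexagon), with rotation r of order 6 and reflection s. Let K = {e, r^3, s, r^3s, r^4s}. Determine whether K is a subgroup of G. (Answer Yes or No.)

No

|K| = 5 does not divide |G| = 12, so by Lagrange K is not a subgroup.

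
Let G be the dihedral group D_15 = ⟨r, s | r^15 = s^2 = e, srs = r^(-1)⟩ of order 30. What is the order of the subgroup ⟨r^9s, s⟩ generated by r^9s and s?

10

|⟨r^9s⟩| = 2 and |⟨s⟩| = 2, so |H| is a multiple of lcm(2, 2) = 2 and divides |G| = 30.
Closing under the operation: H = {e, r^3, r^6, r^9, r^12, s, r^3s, r^6s, r^9s, r^12s}, so |H| = 10.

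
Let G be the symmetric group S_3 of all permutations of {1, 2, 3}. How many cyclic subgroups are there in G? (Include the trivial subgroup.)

5

Group the elements of G by the cyclic subgroup they generate; each cyclic subgroup of order d accounts for φ(d) elements.
Cyclic subgroups by order — order 1: 1; order 2: 3; order 3: 1.
Total: 5.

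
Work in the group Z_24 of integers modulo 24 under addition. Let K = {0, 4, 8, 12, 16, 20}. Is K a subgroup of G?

|K| = 6 divides |G| = 24, consistent with Lagrange.
K contains the identity, every element's inverse is in K, and K is closed under +: it is a subgroup.
In fact K = ⟨4⟩.

Yes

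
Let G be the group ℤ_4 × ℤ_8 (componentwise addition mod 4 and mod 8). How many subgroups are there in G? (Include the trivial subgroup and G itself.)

|G| = 32, so by Lagrange every subgroup order divides 32. Divisors: 1, 2, 4, 8, 16, 32.
Subgroups by order — order 1: 1; order 2: 3; order 4: 7; order 8: 7; order 16: 3; order 32: 1.
Total: 1 + 3 + 7 + 7 + 3 + 1 = 22.

22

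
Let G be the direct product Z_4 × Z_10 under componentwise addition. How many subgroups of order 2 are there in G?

3

|G| = 40 and 2 | 40, so subgroups of order 2 are possible by Lagrange.
The subgroups of order 2 are: {(0,0), (0,5)}; {(0,0), (2,0)}; {(0,0), (2,5)}.
So G has 3 subgroups of order 2.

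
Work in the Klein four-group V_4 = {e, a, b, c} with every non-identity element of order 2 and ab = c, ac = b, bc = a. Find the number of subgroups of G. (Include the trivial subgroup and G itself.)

5

|G| = 4, so by Lagrange every subgroup order divides 4. Divisors: 1, 2, 4.
Subgroups by order — order 1: 1; order 2: 3; order 4: 1.
Total: 1 + 3 + 1 = 5.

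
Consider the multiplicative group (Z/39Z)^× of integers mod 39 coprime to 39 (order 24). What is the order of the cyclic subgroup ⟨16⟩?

3

Compute successive powers of 16 mod 39: 16, 22, 1; 16^3 ≡ 1 (mod 39).
So |⟨16⟩| = 3.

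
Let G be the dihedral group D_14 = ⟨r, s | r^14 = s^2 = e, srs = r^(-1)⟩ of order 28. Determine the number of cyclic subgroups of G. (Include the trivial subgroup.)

A cyclic subgroup of order d is generated by each of its φ(d) elements of order d, so the cyclic subgroups of order d number (#elements of order d)/φ(d).
Cyclic subgroups by order — order 1: 1; order 2: 15; order 7: 1; order 14: 1.
Total: 18.

18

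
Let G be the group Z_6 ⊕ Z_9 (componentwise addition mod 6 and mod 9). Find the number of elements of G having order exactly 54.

An element (a,b) has order lcm(ord(a), ord(b)); count pairs with lcm equal to 54.
Enumerating gives 0 such elements.

0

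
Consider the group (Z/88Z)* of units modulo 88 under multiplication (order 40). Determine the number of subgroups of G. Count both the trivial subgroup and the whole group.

|G| = 40, so by Lagrange every subgroup order divides 40. Divisors: 1, 2, 4, 5, 8, 10, 20, 40.
Subgroups by order — order 1: 1; order 2: 7; order 4: 7; order 5: 1; order 8: 1; order 10: 7; order 20: 7; order 40: 1.
Total: 1 + 7 + 7 + 1 + 1 + 7 + 7 + 1 = 32.

32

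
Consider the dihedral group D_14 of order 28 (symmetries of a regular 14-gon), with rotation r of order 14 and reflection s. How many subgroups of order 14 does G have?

|G| = 28 and 14 | 28, so subgroups of order 14 are possible by Lagrange.
The subgroups of order 14 are: {e, r, r^2, r^3, r^4, r^5, r^6, r^7, r^8, r^9, r^10, r^11, r^12, r^13}; {e, r^2, r^4, r^6, r^8, r^10, r^12, s, r^2s, r^4s, r^6s, r^8s, r^10s, r^12s}; {e, r^2, r^4, r^6, r^8, r^10, r^12, rs, r^3s, r^5s, r^7s, r^9s, r^11s, r^13s}.
So G has 3 subgroups of order 14.

3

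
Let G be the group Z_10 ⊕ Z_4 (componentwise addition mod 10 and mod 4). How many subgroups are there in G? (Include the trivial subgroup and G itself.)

16

|G| = 40, so by Lagrange every subgroup order divides 40. Divisors: 1, 2, 4, 5, 8, 10, 20, 40.
Subgroups by order — order 1: 1; order 2: 3; order 4: 3; order 5: 1; order 8: 1; order 10: 3; order 20: 3; order 40: 1.
Total: 1 + 3 + 3 + 1 + 1 + 3 + 3 + 1 = 16.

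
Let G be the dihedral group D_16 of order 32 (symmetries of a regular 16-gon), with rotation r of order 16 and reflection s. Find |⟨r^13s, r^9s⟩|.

|⟨r^13s⟩| = 2 and |⟨r^9s⟩| = 2, so |H| is a multiple of lcm(2, 2) = 2 and divides |G| = 32.
Closing under the operation: H = {e, r^4, r^8, r^12, rs, r^5s, r^9s, r^13s}, so |H| = 8.

8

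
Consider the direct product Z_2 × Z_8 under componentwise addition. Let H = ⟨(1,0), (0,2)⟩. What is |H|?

8

|⟨(1,0)⟩| = 2 and |⟨(0,2)⟩| = 4, so |H| is a multiple of lcm(2, 4) = 4 and divides |G| = 16.
Closing under the operation: H = {(0,0), (0,2), (0,4), (0,6), (1,0), (1,2), (1,4), (1,6)}, so |H| = 8.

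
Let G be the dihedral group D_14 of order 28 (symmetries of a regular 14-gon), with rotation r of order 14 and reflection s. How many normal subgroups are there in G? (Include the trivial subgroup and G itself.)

7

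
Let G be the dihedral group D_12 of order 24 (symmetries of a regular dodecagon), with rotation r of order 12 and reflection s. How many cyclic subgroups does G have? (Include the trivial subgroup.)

18

Group the elements of G by the cyclic subgroup they generate; each cyclic subgroup of order d accounts for φ(d) elements.
Cyclic subgroups by order — order 1: 1; order 2: 13; order 3: 1; order 4: 1; order 6: 1; order 12: 1.
Total: 18.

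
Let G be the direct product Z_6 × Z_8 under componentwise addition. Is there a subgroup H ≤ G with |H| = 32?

No

32 does not divide |G| = 48, so by Lagrange no subgroup of order 32 exists.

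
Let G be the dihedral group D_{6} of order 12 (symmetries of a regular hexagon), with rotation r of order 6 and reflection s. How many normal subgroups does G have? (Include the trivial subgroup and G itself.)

7

G has 16 subgroups. Checking conjugation-invariance by order — order 1: 1/1 normal; order 2: 1/7 normal; order 3: 1/1 normal; order 4: 0/3 normal; order 6: 3/3 normal; order 12: 1/1 normal.
Total normal subgroups: 7.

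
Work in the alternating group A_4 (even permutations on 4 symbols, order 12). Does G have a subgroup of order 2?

2 | 12. A subgroup of order 2 is {e, (1 2)(3 4)}.

Yes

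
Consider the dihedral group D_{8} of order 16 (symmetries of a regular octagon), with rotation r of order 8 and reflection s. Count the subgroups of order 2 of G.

|G| = 16 and 2 | 16, so subgroups of order 2 are possible by Lagrange.
The subgroups of order 2 are: {e, r^2s}; {e, r^3s}; {e, r^4}; {e, r^4s}; … (9 in all).
So G has 9 subgroups of order 2.

9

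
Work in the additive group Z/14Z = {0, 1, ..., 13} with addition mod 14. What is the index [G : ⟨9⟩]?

1

|⟨9⟩| = 14 and |G| = 14.
By Lagrange, [G : H] = |G|/|H| = 14/14 = 1.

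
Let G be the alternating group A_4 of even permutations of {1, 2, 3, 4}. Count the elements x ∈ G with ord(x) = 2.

The elements of order 2 are: (1 2)(3 4), (1 3)(2 4), (1 4)(2 3).
That's 3.

3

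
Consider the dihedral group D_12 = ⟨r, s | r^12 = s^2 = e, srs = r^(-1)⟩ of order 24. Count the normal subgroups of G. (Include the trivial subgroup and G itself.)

9

G has 34 subgroups. Checking conjugation-invariance by order — order 1: 1/1 normal; order 2: 1/13 normal; order 3: 1/1 normal; order 4: 1/7 normal; order 6: 1/5 normal; order 8: 0/3 normal; order 12: 3/3 normal; order 24: 1/1 normal.
Total normal subgroups: 9.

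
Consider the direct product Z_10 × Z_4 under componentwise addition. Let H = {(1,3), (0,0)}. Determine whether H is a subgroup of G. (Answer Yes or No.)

No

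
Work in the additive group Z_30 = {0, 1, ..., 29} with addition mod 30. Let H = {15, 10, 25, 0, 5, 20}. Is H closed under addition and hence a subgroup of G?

|H| = 6 divides |G| = 30, consistent with Lagrange.
H contains the identity, every element's inverse is in H, and H is closed under +: it is a subgroup.
In fact H = ⟨5⟩.

Yes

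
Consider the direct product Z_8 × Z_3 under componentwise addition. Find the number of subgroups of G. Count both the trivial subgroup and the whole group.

8

|G| = 24, so by Lagrange every subgroup order divides 24. Divisors: 1, 2, 3, 4, 6, 8, 12, 24.
Subgroups by order — order 1: 1; order 2: 1; order 3: 1; order 4: 1; order 6: 1; order 8: 1; order 12: 1; order 24: 1.
Total: 1 + 1 + 1 + 1 + 1 + 1 + 1 + 1 = 8.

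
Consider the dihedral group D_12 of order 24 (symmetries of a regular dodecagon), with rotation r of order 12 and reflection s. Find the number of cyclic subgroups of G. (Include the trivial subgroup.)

Group the elements of G by the cyclic subgroup they generate; each cyclic subgroup of order d accounts for φ(d) elements.
Cyclic subgroups by order — order 1: 1; order 2: 13; order 3: 1; order 4: 1; order 6: 1; order 12: 1.
Total: 18.

18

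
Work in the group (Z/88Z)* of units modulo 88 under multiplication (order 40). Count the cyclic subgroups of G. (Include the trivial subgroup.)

Group the elements of G by the cyclic subgroup they generate; each cyclic subgroup of order d accounts for φ(d) elements.
Cyclic subgroups by order — order 1: 1; order 2: 7; order 5: 1; order 10: 7.
Total: 16.

16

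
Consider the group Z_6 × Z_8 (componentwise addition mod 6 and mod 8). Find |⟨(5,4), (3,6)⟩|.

|⟨(5,4)⟩| = 6 and |⟨(3,6)⟩| = 4, so |H| is a multiple of lcm(6, 4) = 12 and divides |G| = 48.
Closing under the operation: H = {(0,0), (0,2), (0,4), (0,6), (1,0), (1,2), (1,4), (1,6), (2,0), (2,2), (2,4), (2,6), (3,0), (3,2), (3,4), (3,6), (4,0), (4,2), (4,4), (4,6), (5,0), (5,2), (5,4), (5,6)}, so |H| = 24.

24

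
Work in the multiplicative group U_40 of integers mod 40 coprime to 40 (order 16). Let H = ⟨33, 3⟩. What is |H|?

8

|⟨33⟩| = 4 and |⟨3⟩| = 4, so |H| is a multiple of lcm(4, 4) = 4 and divides |G| = 16.
Closing under the operation: H = {1, 3, 9, 11, 17, 19, 27, 33}, so |H| = 8.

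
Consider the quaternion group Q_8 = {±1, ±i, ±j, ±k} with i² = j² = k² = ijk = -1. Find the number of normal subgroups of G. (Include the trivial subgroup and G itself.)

6

G has 6 subgroups. Checking conjugation-invariance by order — order 1: 1/1 normal; order 2: 1/1 normal; order 4: 3/3 normal; order 8: 1/1 normal.
Total normal subgroups: 6.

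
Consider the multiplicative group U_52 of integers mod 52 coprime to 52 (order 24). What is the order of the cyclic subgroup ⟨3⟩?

Compute successive powers of 3 mod 52: 3, 9, 27, 29, 35, 1; 3^6 ≡ 1 (mod 52).
So |⟨3⟩| = 6.

6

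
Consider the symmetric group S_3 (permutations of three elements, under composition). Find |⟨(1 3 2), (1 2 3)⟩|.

|⟨(1 3 2)⟩| = 3 and |⟨(1 2 3)⟩| = 3, so |H| is a multiple of lcm(3, 3) = 3 and divides |G| = 6.
Closing under the operation: H = {e, (1 2 3), (1 3 2)}, so |H| = 3.

3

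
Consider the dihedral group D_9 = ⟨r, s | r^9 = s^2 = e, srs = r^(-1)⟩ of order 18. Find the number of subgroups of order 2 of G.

9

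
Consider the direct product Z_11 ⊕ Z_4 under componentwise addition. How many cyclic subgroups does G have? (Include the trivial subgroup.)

A cyclic subgroup of order d is generated by each of its φ(d) elements of order d, so the cyclic subgroups of order d number (#elements of order d)/φ(d).
Cyclic subgroups by order — order 1: 1; order 2: 1; order 4: 1; order 11: 1; order 22: 1; order 44: 1.
Total: 6.

6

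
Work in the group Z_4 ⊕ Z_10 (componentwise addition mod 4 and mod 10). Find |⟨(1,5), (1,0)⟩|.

8

|⟨(1,5)⟩| = 4 and |⟨(1,0)⟩| = 4, so |H| is a multiple of lcm(4, 4) = 4 and divides |G| = 40.
Closing under the operation: H = {(0,0), (0,5), (1,0), (1,5), (2,0), (2,5), (3,0), (3,5)}, so |H| = 8.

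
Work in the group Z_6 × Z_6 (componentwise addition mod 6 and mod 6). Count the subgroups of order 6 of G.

12

|G| = 36 and 6 | 36, so subgroups of order 6 are possible by Lagrange.
The subgroups of order 6 are: {(0,0), (0,1), (0,2), (0,3), (0,4), (0,5)}; {(0,0), (0,2), (0,4), (3,0), (3,2), (3,4)}; {(0,0), (0,2), (0,4), (3,1), (3,3), (3,5)}; {(0,0), (0,3), (2,0), (2,3), (4,0), (4,3)}; … (12 in all).
So G has 12 subgroups of order 6.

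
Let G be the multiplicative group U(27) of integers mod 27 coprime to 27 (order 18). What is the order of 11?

18

Compute successive powers of 11 mod 27: 11, 13, 8, 7, 23, 10, 2, 22, …; 11^18 ≡ 1 (mod 27).
So |⟨11⟩| = 18.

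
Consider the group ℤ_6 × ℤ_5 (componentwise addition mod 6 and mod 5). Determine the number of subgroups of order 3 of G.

1

|G| = 30 and 3 | 30, so subgroups of order 3 are possible by Lagrange.
The subgroups of order 3 are: {(0,0), (2,0), (4,0)}.
So G has 1 subgroup of order 3.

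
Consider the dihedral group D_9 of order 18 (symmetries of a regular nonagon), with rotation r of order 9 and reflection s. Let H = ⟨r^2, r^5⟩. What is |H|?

9

|⟨r^2⟩| = 9 and |⟨r^5⟩| = 9, so |H| is a multiple of lcm(9, 9) = 9 and divides |G| = 18.
Closing under the operation: H = {e, r, r^2, r^3, r^4, r^5, r^6, r^7, r^8}, so |H| = 9.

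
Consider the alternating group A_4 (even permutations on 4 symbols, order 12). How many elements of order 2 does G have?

The elements of order 2 are: (1 2)(3 4), (1 3)(2 4), (1 4)(2 3).
That's 3.

3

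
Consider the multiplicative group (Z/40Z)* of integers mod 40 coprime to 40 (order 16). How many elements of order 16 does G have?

0

No element of G has order 16 (even though 16 | 16).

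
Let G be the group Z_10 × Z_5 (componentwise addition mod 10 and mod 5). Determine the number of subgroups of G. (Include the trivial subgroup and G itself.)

16

|G| = 50, so by Lagrange every subgroup order divides 50. Divisors: 1, 2, 5, 10, 25, 50.
Subgroups by order — order 1: 1; order 2: 1; order 5: 6; order 10: 6; order 25: 1; order 50: 1.
Total: 1 + 1 + 6 + 6 + 1 + 1 = 16.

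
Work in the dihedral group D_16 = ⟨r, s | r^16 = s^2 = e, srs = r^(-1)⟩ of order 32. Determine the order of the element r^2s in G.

2

Computing powers of r^2s: the smallest k with (r^2s)^k = e is k = 2.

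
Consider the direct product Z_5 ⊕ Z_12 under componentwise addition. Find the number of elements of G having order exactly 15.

An element (a,b) has order lcm(ord(a), ord(b)); count pairs with lcm equal to 15.
Enumerating gives 8 such elements.

8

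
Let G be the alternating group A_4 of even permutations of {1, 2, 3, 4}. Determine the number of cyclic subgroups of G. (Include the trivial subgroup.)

8

A cyclic subgroup of order d is generated by each of its φ(d) elements of order d, so the cyclic subgroups of order d number (#elements of order d)/φ(d).
Cyclic subgroups by order — order 1: 1; order 2: 3; order 3: 4.
Total: 8.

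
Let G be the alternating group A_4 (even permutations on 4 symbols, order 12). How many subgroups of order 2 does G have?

3

|G| = 12 and 2 | 12, so subgroups of order 2 are possible by Lagrange.
The subgroups of order 2 are: {e, (1 2)(3 4)}; {e, (1 3)(2 4)}; {e, (1 4)(2 3)}.
So G has 3 subgroups of order 2.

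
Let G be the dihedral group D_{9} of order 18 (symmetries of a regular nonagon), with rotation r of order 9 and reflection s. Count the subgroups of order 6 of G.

3

|G| = 18 and 6 | 18, so subgroups of order 6 are possible by Lagrange.
The subgroups of order 6 are: {e, r^3, r^6, r^2s, r^5s, r^8s}; {e, r^3, r^6, s, r^3s, r^6s}; {e, r^3, r^6, rs, r^4s, r^7s}.
So G has 3 subgroups of order 6.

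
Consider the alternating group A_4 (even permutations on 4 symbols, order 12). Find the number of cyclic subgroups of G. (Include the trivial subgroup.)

Each element a generates a cyclic subgroup ⟨a⟩; distinct elements may generate the same one (a cyclic group of order d has φ(d) generators).
Cyclic subgroups by order — order 1: 1; order 2: 3; order 3: 4.
Total: 8.

8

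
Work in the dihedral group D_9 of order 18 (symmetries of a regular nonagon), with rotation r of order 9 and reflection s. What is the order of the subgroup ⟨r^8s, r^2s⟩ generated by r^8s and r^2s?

6

|⟨r^8s⟩| = 2 and |⟨r^2s⟩| = 2, so |H| is a multiple of lcm(2, 2) = 2 and divides |G| = 18.
Closing under the operation: H = {e, r^3, r^6, r^2s, r^5s, r^8s}, so |H| = 6.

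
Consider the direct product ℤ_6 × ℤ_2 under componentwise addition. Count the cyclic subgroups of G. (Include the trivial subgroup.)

8

Each element a generates a cyclic subgroup ⟨a⟩; distinct elements may generate the same one (a cyclic group of order d has φ(d) generators).
Cyclic subgroups by order — order 1: 1; order 2: 3; order 3: 1; order 6: 3.
Total: 8.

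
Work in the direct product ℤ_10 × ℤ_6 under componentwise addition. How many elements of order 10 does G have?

12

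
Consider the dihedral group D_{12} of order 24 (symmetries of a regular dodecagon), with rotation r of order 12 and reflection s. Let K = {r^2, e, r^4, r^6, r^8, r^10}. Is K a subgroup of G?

|K| = 6 divides |G| = 24, consistent with Lagrange.
K contains the identity, every element's inverse is in K, and K is closed under ·: it is a subgroup.
In fact K = ⟨r^10⟩.

Yes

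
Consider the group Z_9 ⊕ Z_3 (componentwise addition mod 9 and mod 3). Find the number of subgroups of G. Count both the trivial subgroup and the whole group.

|G| = 27, so by Lagrange every subgroup order divides 27. Divisors: 1, 3, 9, 27.
Subgroups by order — order 1: 1; order 3: 4; order 9: 4; order 27: 1.
Total: 1 + 4 + 4 + 1 = 10.

10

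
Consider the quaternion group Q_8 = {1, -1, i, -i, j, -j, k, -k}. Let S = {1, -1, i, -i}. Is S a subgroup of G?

Yes

|S| = 4 divides |G| = 8, consistent with Lagrange.
S contains the identity, every element's inverse is in S, and S is closed under ·: it is a subgroup.
In fact S = ⟨-i⟩.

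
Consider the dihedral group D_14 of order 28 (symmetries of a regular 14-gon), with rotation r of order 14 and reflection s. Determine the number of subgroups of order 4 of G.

7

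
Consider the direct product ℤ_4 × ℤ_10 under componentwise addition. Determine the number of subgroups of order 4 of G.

3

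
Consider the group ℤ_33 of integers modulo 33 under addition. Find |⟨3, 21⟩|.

11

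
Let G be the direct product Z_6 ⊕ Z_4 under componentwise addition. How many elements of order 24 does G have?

An element (a,b) has order lcm(ord(a), ord(b)); count pairs with lcm equal to 24.
Enumerating gives 0 such elements.

0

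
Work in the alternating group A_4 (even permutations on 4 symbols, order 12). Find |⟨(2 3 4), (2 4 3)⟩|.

|⟨(2 3 4)⟩| = 3 and |⟨(2 4 3)⟩| = 3, so |H| is a multiple of lcm(3, 3) = 3 and divides |G| = 12.
Closing under the operation: H = {e, (2 3 4), (2 4 3)}, so |H| = 3.

3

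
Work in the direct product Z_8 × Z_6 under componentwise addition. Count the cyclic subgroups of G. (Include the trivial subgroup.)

Group the elements of G by the cyclic subgroup they generate; each cyclic subgroup of order d accounts for φ(d) elements.
Cyclic subgroups by order — order 1: 1; order 2: 3; order 3: 1; order 4: 2; order 6: 3; order 8: 2; order 12: 2; order 24: 2.
Total: 16.

16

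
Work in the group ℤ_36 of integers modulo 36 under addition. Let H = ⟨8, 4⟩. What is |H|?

9

|⟨8⟩| = 9 and |⟨4⟩| = 9, so |H| is a multiple of lcm(9, 9) = 9 and divides |G| = 36.
Closing under the operation: H = {0, 4, 8, 12, 16, 20, 24, 28, 32}, so |H| = 9.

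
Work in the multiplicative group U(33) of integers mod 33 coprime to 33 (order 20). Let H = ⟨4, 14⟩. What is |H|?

|⟨4⟩| = 5 and |⟨14⟩| = 10, so |H| is a multiple of lcm(5, 10) = 10 and divides |G| = 20.
Closing under the operation: H = {1, 4, 5, 14, 16, 20, 23, 25, 26, 31}, so |H| = 10.

10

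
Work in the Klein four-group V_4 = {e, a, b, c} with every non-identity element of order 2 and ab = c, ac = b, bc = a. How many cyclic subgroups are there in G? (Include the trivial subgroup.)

4

Each element a generates a cyclic subgroup ⟨a⟩; distinct elements may generate the same one (a cyclic group of order d has φ(d) generators).
Cyclic subgroups by order — order 1: 1; order 2: 3.
Total: 4.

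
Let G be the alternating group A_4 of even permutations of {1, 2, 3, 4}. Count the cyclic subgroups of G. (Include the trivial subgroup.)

8

A cyclic subgroup of order d is generated by each of its φ(d) elements of order d, so the cyclic subgroups of order d number (#elements of order d)/φ(d).
Cyclic subgroups by order — order 1: 1; order 2: 3; order 3: 4.
Total: 8.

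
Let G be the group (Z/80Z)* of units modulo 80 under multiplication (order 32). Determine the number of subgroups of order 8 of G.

|G| = 32 and 8 | 32, so subgroups of order 8 are possible by Lagrange.
The subgroups of order 8 are: {1, 9, 11, 19, 41, 49, 51, 59}; {1, 11, 21, 31, 41, 51, 61, 71}; {1, 11, 29, 39, 41, 51, 69, 79}; {1, 3, 9, 13, 27, 31, 37, 39}; … (19 in all).
So G has 19 subgroups of order 8.

19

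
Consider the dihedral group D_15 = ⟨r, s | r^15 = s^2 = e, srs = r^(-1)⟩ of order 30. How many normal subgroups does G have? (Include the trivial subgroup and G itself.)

5

G has 28 subgroups. Checking conjugation-invariance by order — order 1: 1/1 normal; order 2: 0/15 normal; order 3: 1/1 normal; order 5: 1/1 normal; order 6: 0/5 normal; order 10: 0/3 normal; order 15: 1/1 normal; order 30: 1/1 normal.
Total normal subgroups: 5.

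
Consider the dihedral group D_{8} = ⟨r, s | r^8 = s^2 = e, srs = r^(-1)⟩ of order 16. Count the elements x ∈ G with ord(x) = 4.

2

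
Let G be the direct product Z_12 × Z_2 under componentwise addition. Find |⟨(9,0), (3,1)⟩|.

|⟨(9,0)⟩| = 4 and |⟨(3,1)⟩| = 4, so |H| is a multiple of lcm(4, 4) = 4 and divides |G| = 24.
Closing under the operation: H = {(0,0), (0,1), (3,0), (3,1), (6,0), (6,1), (9,0), (9,1)}, so |H| = 8.

8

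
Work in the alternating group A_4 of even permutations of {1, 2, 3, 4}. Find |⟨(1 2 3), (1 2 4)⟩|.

|⟨(1 2 3)⟩| = 3 and |⟨(1 2 4)⟩| = 3, so |H| is a multiple of lcm(3, 3) = 3 and divides |G| = 12.
Closing {(1 2 3), (1 2 4)} under the group operation gives all of G, so |H| = 12.

12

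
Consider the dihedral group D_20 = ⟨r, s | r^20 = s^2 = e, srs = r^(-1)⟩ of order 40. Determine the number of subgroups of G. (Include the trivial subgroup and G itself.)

48

|G| = 40, so by Lagrange every subgroup order divides 40. Divisors: 1, 2, 4, 5, 8, 10, 20, 40.
Subgroups by order — order 1: 1; order 2: 21; order 4: 11; order 5: 1; order 8: 5; order 10: 5; order 20: 3; order 40: 1.
Total: 1 + 21 + 11 + 1 + 5 + 5 + 3 + 1 = 48.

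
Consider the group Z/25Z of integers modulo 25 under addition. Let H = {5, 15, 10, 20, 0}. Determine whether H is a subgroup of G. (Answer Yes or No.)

|H| = 5 divides |G| = 25, consistent with Lagrange.
H contains the identity, every element's inverse is in H, and H is closed under +: it is a subgroup.
In fact H = ⟨20⟩.

Yes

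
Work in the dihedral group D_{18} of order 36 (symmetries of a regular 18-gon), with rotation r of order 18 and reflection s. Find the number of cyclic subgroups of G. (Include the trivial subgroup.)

24

Group the elements of G by the cyclic subgroup they generate; each cyclic subgroup of order d accounts for φ(d) elements.
Cyclic subgroups by order — order 1: 1; order 2: 19; order 3: 1; order 6: 1; order 9: 1; order 18: 1.
Total: 24.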